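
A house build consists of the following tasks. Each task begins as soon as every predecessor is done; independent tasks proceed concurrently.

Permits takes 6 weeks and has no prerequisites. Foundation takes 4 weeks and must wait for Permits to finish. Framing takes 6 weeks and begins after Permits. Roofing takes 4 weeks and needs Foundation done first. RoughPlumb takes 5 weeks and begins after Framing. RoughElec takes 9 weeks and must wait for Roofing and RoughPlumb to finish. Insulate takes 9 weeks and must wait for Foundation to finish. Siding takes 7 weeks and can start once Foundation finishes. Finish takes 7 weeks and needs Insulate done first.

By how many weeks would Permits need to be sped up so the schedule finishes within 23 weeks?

Current finish: 26 weeks; target: 23.
Permits is on every critical path, so each week cut from Permits cuts the finish by one (this holds down to a finish of 21).
Need 26 − 23 = 3 weeks off Permits → Permits becomes 3 weeks, finish becomes 23.

3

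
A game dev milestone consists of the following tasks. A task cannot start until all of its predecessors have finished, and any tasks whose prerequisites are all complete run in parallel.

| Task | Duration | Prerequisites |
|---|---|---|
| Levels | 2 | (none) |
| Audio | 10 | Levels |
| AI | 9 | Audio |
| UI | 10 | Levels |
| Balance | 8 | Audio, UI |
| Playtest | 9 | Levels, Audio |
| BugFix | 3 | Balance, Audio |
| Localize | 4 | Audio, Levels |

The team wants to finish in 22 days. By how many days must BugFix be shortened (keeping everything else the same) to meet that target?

Current finish: 23 days; target: 22.
BugFix is on every critical path, so each day cut from BugFix cuts the finish by one (this holds down to a finish of 21).
Need 23 − 22 = 1 day off BugFix → BugFix becomes 2 days, finish becomes 22.

1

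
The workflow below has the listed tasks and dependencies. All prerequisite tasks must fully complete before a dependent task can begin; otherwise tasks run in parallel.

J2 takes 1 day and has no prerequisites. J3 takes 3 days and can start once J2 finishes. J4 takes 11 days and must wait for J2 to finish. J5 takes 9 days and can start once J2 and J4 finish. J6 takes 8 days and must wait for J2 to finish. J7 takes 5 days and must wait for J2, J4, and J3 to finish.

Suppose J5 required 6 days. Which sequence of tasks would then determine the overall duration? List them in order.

J2, J4, J5

The binding path is J2→J4→J5 = 1+11+9 = 21; finish at 21 days.
Since J5 is critical, the -3 change carries straight to that chain (now 18 days).
That remains the longest chain; total 18 days.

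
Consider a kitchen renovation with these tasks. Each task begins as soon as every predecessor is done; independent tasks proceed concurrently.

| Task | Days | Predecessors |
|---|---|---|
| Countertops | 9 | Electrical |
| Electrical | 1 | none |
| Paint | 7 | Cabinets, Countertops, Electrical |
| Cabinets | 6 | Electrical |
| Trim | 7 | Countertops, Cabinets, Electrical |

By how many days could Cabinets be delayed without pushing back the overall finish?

3

Electrical→Countertops→Paint = 1+9+7 = 17 sets the makespan at 17 days.
The longest chain containing Cabinets totals 14 days.
Float = 17 − 14 = 3.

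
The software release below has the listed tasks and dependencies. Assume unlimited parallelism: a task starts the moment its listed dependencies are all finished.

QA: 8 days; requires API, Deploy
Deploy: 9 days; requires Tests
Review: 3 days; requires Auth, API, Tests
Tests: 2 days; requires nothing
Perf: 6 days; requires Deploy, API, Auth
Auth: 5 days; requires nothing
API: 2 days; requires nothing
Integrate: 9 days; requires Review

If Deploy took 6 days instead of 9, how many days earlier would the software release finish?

2

Actual critical path: Tests→Deploy→QA = 2+9+8 = 19 ⇒ 19 days.
Since Deploy is critical, the -3 change carries straight to that chain (now 16 days).
New critical path: Auth→Review→Integrate = 5+3+9 = 17 ⇒ 17 days.
Change in finish: 17 − 19 = -2 days.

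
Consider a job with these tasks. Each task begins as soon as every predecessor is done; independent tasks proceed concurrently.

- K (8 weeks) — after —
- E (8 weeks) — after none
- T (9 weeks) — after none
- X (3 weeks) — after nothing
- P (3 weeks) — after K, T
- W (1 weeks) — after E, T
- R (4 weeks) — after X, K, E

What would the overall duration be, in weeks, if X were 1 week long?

Baseline: K→R = 8+4 = 12 → 12 weeks.
X is off the critical path — its longest chain is 7 weeks, giving 5 of slack.
The critical path is still K→R; finish is now 12 weeks.

12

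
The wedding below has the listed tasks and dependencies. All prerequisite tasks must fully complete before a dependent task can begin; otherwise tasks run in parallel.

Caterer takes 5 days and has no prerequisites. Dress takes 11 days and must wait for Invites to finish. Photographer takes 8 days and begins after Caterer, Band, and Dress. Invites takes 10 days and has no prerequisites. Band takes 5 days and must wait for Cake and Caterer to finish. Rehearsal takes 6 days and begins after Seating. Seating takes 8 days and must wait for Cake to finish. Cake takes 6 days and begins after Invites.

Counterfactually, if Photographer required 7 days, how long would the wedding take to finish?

Critical path before the change: Invites→Cake→Seating→Rehearsal = 10+6+8+6 = 30 giving 30 days.
The longest path through Photographer is only 29 days, so Photographer has float 1.
That remains the longest chain; total 30 days.

30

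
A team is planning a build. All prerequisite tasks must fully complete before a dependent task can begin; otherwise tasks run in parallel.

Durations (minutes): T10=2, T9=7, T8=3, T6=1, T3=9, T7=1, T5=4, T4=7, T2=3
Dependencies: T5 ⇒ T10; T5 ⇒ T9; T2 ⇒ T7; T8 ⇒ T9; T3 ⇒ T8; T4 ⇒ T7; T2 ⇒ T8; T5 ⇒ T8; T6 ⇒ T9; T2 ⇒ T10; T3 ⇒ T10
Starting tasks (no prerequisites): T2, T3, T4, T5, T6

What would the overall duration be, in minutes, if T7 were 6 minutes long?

19

As given, the longest chain is T3→T8→T9 = 9+3+7 = 19, so the finish is 19 minutes.
The longest path through T7 is only 8 minutes, so T7 has float 11.
No other chain overtakes it, so the finish is 19 minutes.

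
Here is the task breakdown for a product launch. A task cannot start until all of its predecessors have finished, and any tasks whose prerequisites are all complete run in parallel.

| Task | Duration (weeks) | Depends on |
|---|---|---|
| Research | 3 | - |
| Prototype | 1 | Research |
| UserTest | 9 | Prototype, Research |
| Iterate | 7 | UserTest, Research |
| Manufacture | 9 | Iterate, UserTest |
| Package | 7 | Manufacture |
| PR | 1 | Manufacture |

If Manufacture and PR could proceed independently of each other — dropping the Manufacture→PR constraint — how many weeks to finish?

36

Original critical path: Research→Prototype→UserTest→Iterate→Manufacture→Package = 3+1+9+7+9+7 = 36 ⇒ 36 weeks.
Without Manufacture→PR, PR's earliest start moves from 29 to 0.
New critical path: Research→Prototype→UserTest→Iterate→Manufacture→Package = 3+1+9+7+9+7 = 36 ⇒ 36 weeks.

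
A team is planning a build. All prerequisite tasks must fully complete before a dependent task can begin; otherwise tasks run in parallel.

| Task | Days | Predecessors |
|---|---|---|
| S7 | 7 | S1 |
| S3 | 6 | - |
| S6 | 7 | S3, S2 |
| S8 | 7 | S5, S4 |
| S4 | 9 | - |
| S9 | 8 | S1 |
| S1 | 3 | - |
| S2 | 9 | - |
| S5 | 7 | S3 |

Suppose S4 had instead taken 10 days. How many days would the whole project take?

Critical path before the change: S3→S5→S8 = 6+7+7 = 20 giving 20 days.
S4 is off the critical path — its longest chain is 16 days, giving 4 of slack.
No other chain overtakes it, so the finish is 20 days.

20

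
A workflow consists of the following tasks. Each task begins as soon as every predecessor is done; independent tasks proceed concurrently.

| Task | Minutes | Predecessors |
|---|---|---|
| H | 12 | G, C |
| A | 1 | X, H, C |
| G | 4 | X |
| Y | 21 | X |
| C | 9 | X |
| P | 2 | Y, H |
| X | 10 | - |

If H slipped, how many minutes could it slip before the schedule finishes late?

0

X→C→H→P = 10+9+12+2 = 33 sets the makespan at 33 minutes.
The longest chain containing H totals 33 minutes.
Float = 33 − 33 = 0.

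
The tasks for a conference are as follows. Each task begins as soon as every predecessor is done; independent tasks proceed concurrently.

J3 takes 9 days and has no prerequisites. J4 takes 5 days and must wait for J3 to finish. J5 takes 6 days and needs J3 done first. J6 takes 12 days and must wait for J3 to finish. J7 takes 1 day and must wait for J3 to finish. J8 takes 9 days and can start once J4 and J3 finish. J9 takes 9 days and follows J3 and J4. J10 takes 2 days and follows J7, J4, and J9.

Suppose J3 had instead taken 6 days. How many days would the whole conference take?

22

Critical path before the change: J3→J4→J9→J10 = 9+5+9+2 = 25 giving 25 days.
J3 is on the critical path; changing it to 6 makes that path 22 days.
The critical path is still J3→J4→J9→J10; finish is now 22 days.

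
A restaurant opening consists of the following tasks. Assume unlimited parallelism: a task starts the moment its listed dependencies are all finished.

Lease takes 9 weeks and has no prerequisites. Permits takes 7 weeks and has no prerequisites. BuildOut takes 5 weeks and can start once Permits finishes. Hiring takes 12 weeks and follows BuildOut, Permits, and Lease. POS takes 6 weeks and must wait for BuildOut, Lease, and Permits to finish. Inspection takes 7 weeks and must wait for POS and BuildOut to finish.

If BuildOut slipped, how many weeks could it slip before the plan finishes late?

Critical path: Permits→BuildOut→POS→Inspection = 7+5+6+7 = 25, so the finish is 25 weeks.
Longest path through BuildOut: 25 weeks (earliest finish 12, latest finish 12).
So BuildOut can slip 12 − 12 = 0 weeks.

0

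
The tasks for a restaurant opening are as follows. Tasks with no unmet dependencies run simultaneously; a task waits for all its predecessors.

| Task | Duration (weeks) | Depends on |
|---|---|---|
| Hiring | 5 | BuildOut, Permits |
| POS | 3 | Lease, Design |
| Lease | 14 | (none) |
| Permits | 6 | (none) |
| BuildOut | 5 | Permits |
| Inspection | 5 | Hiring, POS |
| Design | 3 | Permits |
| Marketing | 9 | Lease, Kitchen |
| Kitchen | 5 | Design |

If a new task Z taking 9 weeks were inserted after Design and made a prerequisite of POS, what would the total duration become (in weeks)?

Originally the restaurant opening takes 23 weeks.
With Z inserted, POS now waits for max(Lease, Design, Z).
New critical path: Permits→Design→Z→POS→Inspection = 6+3+9+3+5 = 26 ⇒ 26 weeks.

26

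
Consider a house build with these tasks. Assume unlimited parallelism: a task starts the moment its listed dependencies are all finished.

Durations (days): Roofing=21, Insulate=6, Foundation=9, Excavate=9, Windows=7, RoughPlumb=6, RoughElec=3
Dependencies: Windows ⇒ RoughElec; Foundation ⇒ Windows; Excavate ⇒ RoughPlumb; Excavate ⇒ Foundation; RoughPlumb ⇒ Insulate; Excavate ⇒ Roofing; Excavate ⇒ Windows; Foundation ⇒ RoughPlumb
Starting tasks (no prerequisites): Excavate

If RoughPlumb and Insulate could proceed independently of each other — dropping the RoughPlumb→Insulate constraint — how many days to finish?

30

Before: longest chain Excavate→Foundation→RoughPlumb→Insulate = 9+9+6+6 = 30, finish 30.
Without RoughPlumb→Insulate, Insulate's earliest start moves from 24 to 0.
New critical path: Excavate→Roofing = 9+21 = 30 ⇒ 30 days.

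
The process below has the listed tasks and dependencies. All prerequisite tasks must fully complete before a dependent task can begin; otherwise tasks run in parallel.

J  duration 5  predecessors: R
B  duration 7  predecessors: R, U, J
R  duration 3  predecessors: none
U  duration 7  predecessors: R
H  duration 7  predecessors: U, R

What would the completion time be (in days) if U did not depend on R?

15

Original critical path: R→U→B = 3+7+7 = 17 ⇒ 17 days.
Without R→U, U's earliest start moves from 3 to 0.
New critical path: R→J→B = 3+5+7 = 15 ⇒ 15 days.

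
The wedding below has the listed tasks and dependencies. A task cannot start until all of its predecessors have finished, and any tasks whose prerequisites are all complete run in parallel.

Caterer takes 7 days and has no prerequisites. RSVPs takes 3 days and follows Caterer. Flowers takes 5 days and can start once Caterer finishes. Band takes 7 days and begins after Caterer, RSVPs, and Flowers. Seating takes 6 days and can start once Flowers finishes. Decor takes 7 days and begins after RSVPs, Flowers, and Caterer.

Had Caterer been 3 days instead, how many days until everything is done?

Baseline: Caterer→Flowers→Band = 7+5+7 = 19 → 19 days.
Caterer lies on that path, so at 3 days the path becomes 15 days.
No other chain overtakes it, so the finish is 15 days.

15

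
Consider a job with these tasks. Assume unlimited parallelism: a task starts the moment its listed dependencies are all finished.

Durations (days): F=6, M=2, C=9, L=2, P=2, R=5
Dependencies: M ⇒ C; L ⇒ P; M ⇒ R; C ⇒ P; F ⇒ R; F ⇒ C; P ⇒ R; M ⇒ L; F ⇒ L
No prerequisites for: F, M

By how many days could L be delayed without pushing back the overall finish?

7

The longest chain is F→C→P→R = 6+9+2+5 = 22; overall finish 22 days.
L finishes as early as 8 and must finish by 15.
Slack of L = 13 − 6 = 7 days.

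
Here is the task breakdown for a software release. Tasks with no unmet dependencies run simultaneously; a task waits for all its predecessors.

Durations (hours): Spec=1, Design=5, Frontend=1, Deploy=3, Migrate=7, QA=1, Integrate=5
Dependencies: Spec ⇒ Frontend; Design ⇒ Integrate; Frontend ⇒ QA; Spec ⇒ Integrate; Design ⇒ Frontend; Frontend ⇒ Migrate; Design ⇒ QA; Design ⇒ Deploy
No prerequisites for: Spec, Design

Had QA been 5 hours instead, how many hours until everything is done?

Baseline: Design→Frontend→Migrate = 5+1+7 = 13 → 13 hours.
QA has 6 hours of float (longest path through it is 7).
No other chain overtakes it, so the finish is 13 hours.

13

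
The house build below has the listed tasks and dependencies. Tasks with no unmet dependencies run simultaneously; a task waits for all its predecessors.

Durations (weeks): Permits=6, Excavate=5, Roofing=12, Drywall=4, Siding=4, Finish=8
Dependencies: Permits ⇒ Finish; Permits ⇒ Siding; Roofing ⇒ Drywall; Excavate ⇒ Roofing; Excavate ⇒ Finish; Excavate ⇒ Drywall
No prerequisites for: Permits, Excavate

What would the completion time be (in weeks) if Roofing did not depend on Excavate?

Original critical path: Excavate→Roofing→Drywall = 5+12+4 = 21 ⇒ 21 weeks.
Without Excavate→Roofing, Roofing's earliest start moves from 5 to 0.
The longest chain is now Roofing→Drywall = 12+4 = 16, so the house build takes 16 weeks.

16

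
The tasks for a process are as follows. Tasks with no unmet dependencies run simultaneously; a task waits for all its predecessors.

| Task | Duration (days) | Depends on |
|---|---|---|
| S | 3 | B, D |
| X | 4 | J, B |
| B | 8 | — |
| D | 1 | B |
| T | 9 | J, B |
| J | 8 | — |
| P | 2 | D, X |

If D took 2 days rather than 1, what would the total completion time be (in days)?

17

The binding path is B→T = 8+9 = 17; finish at 17 days.
The longest path through D is only 12 days, so D has float 5.
The critical path is still B→T; finish is now 17 days.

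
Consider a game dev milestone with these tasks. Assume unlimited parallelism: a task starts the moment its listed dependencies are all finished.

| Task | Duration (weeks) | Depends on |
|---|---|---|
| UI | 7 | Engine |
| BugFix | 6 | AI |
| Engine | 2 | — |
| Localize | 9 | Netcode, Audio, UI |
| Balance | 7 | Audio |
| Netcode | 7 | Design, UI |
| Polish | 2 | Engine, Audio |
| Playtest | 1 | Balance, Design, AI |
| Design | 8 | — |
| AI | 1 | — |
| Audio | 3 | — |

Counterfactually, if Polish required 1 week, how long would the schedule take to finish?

The binding path is Engine→UI→Netcode→Localize = 2+7+7+9 = 25; finish at 25 weeks.
Polish is off the critical path — its longest chain is 5 weeks, giving 20 of slack.
The critical path is still Engine→UI→Netcode→Localize; finish is now 25 weeks.

25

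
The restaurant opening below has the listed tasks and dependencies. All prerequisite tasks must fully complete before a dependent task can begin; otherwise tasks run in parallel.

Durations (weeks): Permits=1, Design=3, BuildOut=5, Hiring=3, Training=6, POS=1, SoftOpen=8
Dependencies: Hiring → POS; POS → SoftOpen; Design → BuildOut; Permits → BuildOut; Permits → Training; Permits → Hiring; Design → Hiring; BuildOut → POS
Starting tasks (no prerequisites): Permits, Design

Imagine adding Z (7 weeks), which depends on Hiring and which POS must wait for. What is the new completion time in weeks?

22

Originally the project takes 17 weeks.
With Z inserted, POS now waits for max(Hiring, BuildOut, Z).
New critical path: Design→Hiring→Z→POS→SoftOpen = 3+3+7+1+8 = 22 ⇒ 22 weeks.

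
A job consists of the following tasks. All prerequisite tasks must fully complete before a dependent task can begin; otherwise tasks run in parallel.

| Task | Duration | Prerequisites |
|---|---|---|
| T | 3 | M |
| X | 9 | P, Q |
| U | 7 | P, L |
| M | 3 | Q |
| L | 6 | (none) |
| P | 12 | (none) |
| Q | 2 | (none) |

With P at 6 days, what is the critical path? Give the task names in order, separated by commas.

P, X

As given, the longest chain is P→X = 12+9 = 21, so the finish is 21 days.
Since P is critical, the -6 change carries straight to that chain (now 15 days).
The critical path is still P→X; finish is now 15 days.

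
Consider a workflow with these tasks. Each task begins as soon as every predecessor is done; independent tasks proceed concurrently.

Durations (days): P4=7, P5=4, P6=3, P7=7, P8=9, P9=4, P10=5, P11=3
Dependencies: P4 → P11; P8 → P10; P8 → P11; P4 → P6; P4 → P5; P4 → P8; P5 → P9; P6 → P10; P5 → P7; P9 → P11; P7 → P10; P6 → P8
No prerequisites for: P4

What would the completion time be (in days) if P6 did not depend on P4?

Before: longest chain P4→P6→P8→P10 = 7+3+9+5 = 24, finish 24.
Without P4→P6, P6's earliest start moves from 7 to 0.
New critical path: P4→P5→P7→P10 = 7+4+7+5 = 23 ⇒ 23 days.

23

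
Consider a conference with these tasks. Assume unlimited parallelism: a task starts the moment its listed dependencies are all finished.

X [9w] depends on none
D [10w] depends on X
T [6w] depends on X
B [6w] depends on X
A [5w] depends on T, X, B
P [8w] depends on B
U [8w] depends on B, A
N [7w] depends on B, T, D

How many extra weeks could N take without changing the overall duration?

2

X→T→A→U = 9+6+5+8 = 28 sets the makespan at 28 weeks.
N finishes as early as 26 and must finish by 28.
So N can slip 28 − 26 = 2 weeks.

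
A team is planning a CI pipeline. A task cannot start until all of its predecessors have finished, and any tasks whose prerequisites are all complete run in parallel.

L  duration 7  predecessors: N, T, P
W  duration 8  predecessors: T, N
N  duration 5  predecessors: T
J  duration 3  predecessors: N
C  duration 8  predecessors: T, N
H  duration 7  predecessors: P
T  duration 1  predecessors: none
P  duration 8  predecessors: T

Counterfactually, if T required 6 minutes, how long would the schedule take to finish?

Actual critical path: T→P→L = 1+8+7 = 16 ⇒ 16 minutes.
Since T is critical, the +5 change carries straight to that chain (now 21 minutes).
That remains the longest chain; total 21 minutes.

21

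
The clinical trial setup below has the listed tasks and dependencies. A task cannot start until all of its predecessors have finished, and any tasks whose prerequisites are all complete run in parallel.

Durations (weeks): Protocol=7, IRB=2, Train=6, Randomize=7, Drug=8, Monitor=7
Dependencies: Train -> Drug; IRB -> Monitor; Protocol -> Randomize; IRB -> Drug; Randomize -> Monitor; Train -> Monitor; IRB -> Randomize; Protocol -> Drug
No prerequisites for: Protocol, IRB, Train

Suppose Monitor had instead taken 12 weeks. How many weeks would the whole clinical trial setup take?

26

Actual critical path: Protocol→Randomize→Monitor = 7+7+7 = 21 ⇒ 21 weeks.
Since Monitor is critical, the +5 change carries straight to that chain (now 26 weeks).
No other chain overtakes it, so the finish is 26 weeks.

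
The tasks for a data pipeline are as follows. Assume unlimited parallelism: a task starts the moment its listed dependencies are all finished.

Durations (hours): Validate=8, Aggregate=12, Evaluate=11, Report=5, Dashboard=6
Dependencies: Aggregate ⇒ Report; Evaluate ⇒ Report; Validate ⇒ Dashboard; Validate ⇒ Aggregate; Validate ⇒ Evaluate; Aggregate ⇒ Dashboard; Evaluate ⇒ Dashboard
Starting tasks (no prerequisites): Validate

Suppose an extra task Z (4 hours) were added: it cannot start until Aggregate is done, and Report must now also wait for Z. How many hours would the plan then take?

29

Originally the plan takes 26 hours.
With Z inserted, Report now waits for max(Evaluate, Aggregate, Z).
New critical path: Validate→Aggregate→Z→Report = 8+12+4+5 = 29 ⇒ 29 hours.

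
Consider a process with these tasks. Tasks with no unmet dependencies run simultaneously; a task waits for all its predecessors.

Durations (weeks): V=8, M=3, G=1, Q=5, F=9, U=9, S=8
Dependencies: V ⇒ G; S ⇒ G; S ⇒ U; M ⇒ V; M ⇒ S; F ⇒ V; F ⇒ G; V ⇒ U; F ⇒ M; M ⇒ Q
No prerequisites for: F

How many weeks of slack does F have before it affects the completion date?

0

The longest chain is F→M→S→U = 9+3+8+9 = 29; overall finish 29 weeks.
F finishes as early as 9 and must finish by 9.
Slack of F = 0 − 0 = 0 weeks.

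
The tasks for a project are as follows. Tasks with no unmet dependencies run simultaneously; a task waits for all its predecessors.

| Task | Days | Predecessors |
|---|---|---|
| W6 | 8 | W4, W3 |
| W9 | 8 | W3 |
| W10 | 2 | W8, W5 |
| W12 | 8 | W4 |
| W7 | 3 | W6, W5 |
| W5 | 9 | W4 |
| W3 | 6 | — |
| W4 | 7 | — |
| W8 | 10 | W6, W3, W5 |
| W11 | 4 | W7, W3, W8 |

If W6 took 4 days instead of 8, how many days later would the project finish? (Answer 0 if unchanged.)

As given, the longest chain is W4→W5→W8→W11 = 7+9+10+4 = 30, so the finish is 30 days.
W6 is off the critical path — its longest chain is 29 days, giving 1 of slack.
That remains the longest chain; total 30 days.
Change in finish: 30 − 30 = +0 days.

0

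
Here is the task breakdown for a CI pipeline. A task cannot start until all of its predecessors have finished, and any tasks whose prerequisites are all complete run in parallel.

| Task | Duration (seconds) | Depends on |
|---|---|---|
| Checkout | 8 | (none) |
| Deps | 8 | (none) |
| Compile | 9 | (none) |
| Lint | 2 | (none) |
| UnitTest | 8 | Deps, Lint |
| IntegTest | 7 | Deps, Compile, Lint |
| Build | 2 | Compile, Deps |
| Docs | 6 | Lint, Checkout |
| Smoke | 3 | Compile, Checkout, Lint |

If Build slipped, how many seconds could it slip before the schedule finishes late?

5

Deps→UnitTest = 8+8 = 16 sets the makespan at 16 seconds.
The longest chain containing Build totals 11 seconds.
Float = 16 − 11 = 5.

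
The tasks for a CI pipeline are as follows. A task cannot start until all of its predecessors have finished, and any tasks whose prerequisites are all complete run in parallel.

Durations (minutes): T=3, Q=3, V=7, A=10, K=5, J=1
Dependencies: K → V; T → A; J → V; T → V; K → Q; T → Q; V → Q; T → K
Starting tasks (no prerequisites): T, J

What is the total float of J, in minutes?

7

T→K→V→Q = 3+5+7+3 = 18 sets the makespan at 18 minutes.
Longest path through J: 11 minutes (earliest finish 1, latest finish 8).
So J can slip 8 − 1 = 7 minutes.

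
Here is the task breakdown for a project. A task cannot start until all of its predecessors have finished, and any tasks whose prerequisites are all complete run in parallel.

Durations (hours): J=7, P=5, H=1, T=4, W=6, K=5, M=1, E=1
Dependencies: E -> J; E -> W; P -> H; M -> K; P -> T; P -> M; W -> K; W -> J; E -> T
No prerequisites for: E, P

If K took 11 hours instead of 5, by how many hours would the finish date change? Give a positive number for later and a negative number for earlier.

4

Critical path before the change: E→W→J = 1+6+7 = 14 giving 14 hours.
The longest path through K is only 12 hours, so K has float 2.
New critical path: E→W→K = 1+6+11 = 18 ⇒ 18 hours.
Change in finish: 18 − 14 = +4 hours.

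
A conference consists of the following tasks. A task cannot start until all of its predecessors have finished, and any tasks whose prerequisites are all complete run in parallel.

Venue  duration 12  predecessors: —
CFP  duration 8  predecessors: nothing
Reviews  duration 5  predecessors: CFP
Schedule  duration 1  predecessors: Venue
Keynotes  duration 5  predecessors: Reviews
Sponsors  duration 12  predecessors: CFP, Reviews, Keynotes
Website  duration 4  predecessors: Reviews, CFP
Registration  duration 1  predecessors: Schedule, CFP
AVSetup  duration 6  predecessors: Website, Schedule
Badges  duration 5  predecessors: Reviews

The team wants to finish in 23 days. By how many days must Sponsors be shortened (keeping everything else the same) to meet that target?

Current finish: 30 days; target: 23.
Sponsors is on every critical path, so each day cut from Sponsors cuts the finish by one (this holds down to a finish of 23).
Need 30 − 23 = 7 days off Sponsors → Sponsors becomes 5 days, finish becomes 23.

7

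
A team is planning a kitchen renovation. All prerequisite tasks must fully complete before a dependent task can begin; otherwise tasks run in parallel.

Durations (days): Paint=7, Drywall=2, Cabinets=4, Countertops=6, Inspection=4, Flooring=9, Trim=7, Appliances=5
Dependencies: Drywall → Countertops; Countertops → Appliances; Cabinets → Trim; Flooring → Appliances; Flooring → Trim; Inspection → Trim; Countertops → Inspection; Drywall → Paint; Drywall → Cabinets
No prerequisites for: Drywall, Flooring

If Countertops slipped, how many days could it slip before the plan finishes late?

0

The longest chain is Drywall→Countertops→Inspection→Trim = 2+6+4+7 = 19; overall finish 19 days.
Longest path through Countertops: 19 days (earliest finish 8, latest finish 8).
Float = 19 − 19 = 0.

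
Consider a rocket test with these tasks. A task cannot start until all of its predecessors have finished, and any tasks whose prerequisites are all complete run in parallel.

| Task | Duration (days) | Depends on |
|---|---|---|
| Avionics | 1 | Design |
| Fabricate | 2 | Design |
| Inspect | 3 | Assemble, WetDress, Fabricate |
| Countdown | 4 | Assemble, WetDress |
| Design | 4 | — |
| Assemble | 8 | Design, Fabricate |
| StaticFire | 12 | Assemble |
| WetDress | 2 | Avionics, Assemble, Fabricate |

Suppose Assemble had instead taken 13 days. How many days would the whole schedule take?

31

The binding path is Design→Fabricate→Assemble→StaticFire = 4+2+8+12 = 26; finish at 26 days.
Since Assemble is critical, the +5 change carries straight to that chain (now 31 days).
The critical path is still Design→Fabricate→Assemble→StaticFire; finish is now 31 days.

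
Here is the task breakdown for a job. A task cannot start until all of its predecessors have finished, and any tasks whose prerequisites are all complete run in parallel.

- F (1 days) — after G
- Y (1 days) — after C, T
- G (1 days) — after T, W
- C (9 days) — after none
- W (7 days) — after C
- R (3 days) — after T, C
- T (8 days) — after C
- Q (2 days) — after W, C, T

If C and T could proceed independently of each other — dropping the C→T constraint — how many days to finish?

Before: longest chain C→T→R = 9+8+3 = 20, finish 20.
Without C→T, T's earliest start moves from 9 to 0.
The longest chain is now C→W→Q = 9+7+2 = 18, so the job takes 18 days.

18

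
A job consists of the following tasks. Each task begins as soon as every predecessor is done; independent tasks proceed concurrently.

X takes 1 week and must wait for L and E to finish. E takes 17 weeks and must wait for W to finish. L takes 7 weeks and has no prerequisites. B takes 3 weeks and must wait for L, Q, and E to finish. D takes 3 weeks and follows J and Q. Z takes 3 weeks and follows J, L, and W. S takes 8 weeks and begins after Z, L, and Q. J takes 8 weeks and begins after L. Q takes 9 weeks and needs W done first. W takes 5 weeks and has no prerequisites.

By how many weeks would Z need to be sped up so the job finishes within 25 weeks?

1

Current finish: 26 weeks; target: 25.
Z is on every critical path, so each week cut from Z cuts the finish by one (this holds down to a finish of 25).
Need 26 − 25 = 1 week off Z → Z becomes 2 weeks, finish becomes 25.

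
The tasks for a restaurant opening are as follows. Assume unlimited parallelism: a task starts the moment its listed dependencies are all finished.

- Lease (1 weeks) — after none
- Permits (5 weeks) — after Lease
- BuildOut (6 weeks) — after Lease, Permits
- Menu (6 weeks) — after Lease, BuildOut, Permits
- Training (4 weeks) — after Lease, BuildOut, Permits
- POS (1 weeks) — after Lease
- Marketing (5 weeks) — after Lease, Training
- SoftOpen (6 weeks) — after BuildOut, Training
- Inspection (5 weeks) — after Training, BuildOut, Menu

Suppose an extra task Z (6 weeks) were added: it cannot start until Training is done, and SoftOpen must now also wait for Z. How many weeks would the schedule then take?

28

Originally the schedule takes 23 weeks.
With Z inserted, SoftOpen now waits for max(BuildOut, Training, Z).
New critical path: Lease→Permits→BuildOut→Training→Z→SoftOpen = 1+5+6+4+6+6 = 28 ⇒ 28 weeks.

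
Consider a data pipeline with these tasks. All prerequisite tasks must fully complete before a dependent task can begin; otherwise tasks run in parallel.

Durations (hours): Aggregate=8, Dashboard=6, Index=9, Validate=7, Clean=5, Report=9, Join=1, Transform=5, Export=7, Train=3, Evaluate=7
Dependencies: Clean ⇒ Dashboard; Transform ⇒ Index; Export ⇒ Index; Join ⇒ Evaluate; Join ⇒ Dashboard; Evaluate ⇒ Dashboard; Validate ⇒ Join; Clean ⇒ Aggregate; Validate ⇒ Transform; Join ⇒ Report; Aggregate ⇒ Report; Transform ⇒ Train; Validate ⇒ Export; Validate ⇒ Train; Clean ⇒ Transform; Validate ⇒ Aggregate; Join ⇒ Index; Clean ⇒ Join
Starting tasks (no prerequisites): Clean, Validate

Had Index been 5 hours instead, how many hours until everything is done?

The binding path is Validate→Aggregate→Report = 7+8+9 = 24; finish at 24 hours.
The longest path through Index is only 23 hours, so Index has float 1.
That remains the longest chain; total 24 hours.

24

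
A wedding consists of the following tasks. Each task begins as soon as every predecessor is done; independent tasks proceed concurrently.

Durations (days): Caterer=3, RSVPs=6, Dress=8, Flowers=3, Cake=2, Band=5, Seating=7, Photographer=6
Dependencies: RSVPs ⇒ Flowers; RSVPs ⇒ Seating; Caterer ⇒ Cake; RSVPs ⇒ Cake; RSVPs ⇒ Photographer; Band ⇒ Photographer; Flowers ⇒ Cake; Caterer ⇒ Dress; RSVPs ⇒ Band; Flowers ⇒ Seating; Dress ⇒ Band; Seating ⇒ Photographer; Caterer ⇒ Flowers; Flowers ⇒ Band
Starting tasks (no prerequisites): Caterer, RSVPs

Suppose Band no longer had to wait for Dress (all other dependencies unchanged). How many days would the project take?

22

With the dependency in place, Caterer→Dress→Band→Photographer = 3+8+5+6 = 22 sets the finish at 22 days.
Without Dress→Band, Band's earliest start moves from 11 to 9.
After: RSVPs→Flowers→Seating→Photographer = 6+3+7+6 = 22 → 22 days.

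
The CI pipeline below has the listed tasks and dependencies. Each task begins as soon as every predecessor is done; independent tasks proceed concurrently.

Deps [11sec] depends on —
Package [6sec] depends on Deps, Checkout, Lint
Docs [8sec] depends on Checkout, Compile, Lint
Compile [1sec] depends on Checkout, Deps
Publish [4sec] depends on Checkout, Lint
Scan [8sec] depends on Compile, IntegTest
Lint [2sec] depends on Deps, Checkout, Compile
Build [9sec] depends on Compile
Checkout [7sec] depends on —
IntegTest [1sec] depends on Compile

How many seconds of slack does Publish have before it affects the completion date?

Critical path: Deps→Compile→Lint→Docs = 11+1+2+8 = 22, so the finish is 22 seconds.
The longest chain containing Publish totals 18 seconds.
Float = 22 − 18 = 4.

4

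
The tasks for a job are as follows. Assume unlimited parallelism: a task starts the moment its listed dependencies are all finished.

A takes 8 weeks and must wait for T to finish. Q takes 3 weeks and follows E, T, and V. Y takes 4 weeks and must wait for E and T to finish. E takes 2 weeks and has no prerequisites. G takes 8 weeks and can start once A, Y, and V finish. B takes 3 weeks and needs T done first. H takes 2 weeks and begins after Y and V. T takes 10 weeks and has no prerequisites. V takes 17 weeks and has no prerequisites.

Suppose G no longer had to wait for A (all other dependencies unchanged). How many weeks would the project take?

25

With the dependency in place, T→A→G = 10+8+8 = 26 sets the finish at 26 weeks.
Without A→G, G's earliest start moves from 18 to 17.
The longest chain is now V→G = 17+8 = 25, so the project takes 25 weeks.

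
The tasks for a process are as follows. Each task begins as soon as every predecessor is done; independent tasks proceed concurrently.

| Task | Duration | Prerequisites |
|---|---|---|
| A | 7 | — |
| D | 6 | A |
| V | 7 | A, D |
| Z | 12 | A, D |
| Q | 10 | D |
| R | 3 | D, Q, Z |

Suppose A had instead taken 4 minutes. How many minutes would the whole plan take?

25

The binding path is A→D→Z→R = 7+6+12+3 = 28; finish at 28 minutes.
A lies on that path, so at 4 minutes the path becomes 25 minutes.
No other chain overtakes it, so the finish is 25 minutes.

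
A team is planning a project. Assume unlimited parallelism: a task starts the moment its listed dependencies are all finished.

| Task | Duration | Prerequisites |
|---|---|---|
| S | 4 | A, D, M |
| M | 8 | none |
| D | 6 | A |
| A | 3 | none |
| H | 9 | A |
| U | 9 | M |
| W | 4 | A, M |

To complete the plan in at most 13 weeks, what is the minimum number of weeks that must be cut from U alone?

4

Current finish: 17 weeks; target: 13.
U is on every critical path, so each week cut from U cuts the finish by one (this holds down to a finish of 13).
Need 17 − 13 = 4 weeks off U → U becomes 5 weeks, finish becomes 13.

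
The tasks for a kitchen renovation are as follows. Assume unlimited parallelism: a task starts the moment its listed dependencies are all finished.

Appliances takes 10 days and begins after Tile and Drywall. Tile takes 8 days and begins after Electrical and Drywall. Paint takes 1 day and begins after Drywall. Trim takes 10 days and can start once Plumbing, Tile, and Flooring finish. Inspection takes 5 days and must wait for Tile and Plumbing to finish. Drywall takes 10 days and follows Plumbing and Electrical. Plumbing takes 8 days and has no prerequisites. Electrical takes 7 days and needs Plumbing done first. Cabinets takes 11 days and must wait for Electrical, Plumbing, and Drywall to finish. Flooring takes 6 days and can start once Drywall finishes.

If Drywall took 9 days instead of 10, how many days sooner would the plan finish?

Actual critical path: Plumbing→Electrical→Drywall→Tile→Appliances = 8+7+10+8+10 = 43 ⇒ 43 days.
Since Drywall is critical, the -1 change carries straight to that chain (now 42 days).
That remains the longest chain; total 42 days.
Change in finish: 42 − 43 = -1 days.

1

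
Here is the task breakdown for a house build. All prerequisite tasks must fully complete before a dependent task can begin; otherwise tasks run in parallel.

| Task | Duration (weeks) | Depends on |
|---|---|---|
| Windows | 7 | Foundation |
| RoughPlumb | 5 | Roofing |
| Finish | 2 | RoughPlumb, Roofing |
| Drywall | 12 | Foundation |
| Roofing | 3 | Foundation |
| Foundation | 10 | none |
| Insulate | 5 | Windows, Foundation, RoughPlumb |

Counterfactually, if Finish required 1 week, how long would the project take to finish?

23

As given, the longest chain is Foundation→Roofing→RoughPlumb→Insulate = 10+3+5+5 = 23, so the finish is 23 weeks.
Finish is off the critical path — its longest chain is 20 weeks, giving 3 of slack.
The critical path is still Foundation→Roofing→RoughPlumb→Insulate; finish is now 23 weeks.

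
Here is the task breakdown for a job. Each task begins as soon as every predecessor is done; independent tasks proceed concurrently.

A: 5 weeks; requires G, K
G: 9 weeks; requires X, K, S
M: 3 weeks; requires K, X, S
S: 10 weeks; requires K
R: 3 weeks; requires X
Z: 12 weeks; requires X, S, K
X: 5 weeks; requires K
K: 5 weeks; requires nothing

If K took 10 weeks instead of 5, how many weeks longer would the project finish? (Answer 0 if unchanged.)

The binding path is K→S→G→A = 5+10+9+5 = 29; finish at 29 weeks.
K lies on that path, so at 10 weeks the path becomes 34 weeks.
That remains the longest chain; total 34 weeks.
Change in finish: 34 − 29 = +5 weeks.

5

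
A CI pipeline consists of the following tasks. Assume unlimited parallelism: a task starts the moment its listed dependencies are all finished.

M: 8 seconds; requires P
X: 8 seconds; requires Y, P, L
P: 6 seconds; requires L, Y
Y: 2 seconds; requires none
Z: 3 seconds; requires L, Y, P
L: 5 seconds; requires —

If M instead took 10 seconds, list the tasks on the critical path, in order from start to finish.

L, P, M

As given, the longest chain is L→P→M = 5+6+8 = 19, so the finish is 19 seconds.
M is on the critical path; changing it to 10 makes that path 21 seconds.
No other chain overtakes it, so the finish is 21 seconds.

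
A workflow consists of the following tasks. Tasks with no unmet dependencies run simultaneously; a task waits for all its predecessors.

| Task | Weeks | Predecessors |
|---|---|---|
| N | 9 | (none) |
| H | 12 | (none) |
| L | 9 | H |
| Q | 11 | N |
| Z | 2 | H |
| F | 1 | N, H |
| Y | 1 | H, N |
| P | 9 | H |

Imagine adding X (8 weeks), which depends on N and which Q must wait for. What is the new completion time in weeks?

28

Originally the workflow takes 21 weeks.
With X inserted, Q now waits for max(N, X).
New critical path: N→X→Q = 9+8+11 = 28 ⇒ 28 weeks.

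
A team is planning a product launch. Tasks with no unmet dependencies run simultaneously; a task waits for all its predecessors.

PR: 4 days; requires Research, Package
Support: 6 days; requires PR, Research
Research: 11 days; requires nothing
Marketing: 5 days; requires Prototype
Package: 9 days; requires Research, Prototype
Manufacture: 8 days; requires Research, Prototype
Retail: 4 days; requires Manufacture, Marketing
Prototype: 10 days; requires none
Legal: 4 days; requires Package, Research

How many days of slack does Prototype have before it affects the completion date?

1

The longest chain is Research→Package→PR→Support = 11+9+4+6 = 30; overall finish 30 days.
Prototype finishes as early as 10 and must finish by 11.
Float = 30 − 29 = 1.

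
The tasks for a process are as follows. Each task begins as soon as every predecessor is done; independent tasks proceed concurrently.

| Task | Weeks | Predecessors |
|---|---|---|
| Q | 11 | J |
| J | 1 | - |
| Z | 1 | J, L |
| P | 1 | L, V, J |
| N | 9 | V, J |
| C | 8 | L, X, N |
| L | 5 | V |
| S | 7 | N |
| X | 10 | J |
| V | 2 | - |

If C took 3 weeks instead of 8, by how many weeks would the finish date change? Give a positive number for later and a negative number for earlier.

Baseline: J→X→C = 1+10+8 = 19 → 19 weeks.
C lies on that path, so at 3 weeks the path becomes 14 weeks.
Now V→N→S = 2+9+7 = 18 is longest, so the finish becomes 18 weeks.
Change in finish: 18 − 19 = -1 weeks.

-1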